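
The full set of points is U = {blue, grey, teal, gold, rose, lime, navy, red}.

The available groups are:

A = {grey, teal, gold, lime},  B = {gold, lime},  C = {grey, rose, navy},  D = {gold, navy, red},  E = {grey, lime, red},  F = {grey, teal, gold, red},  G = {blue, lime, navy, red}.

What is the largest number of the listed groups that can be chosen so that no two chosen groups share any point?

B, C are pairwise disjoint (B={gold,lime}; C={grey,rose,navy}).
Every remaining group overlaps one of these, and no 3 of the listed groups are pairwise disjoint, so 2 is the maximum.

2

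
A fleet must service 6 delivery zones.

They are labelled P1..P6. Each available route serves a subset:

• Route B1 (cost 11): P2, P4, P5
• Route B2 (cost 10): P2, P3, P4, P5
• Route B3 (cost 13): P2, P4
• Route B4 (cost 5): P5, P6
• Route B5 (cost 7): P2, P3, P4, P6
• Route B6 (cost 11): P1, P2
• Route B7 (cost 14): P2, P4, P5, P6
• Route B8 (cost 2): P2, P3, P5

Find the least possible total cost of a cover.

B5, B6, B8 together cover every zone (B5 ∪ B6 ∪ B8 = {P1, P2, P3, P4, P5, P6}); total cost 7 + 11 + 2 = 20.
No covering selection has total cost below 20.

20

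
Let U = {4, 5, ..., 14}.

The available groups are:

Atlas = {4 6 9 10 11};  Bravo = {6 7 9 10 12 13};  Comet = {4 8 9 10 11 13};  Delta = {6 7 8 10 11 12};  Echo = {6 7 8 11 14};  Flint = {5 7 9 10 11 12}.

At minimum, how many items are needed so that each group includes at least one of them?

2

H = {7, 11} meets every group (each contains at least one member of H), and |H| = 2.
No single item lies in every group, so at least 2 are needed and 2 is optimal.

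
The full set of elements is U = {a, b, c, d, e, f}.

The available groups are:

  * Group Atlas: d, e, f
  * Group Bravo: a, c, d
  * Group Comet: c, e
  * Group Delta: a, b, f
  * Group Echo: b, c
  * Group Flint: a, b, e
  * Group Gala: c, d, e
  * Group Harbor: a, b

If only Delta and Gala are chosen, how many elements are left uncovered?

Union of Delta, Gala = {a, b, c, d, e, f} — that's every element, so 0 are uncovered.

0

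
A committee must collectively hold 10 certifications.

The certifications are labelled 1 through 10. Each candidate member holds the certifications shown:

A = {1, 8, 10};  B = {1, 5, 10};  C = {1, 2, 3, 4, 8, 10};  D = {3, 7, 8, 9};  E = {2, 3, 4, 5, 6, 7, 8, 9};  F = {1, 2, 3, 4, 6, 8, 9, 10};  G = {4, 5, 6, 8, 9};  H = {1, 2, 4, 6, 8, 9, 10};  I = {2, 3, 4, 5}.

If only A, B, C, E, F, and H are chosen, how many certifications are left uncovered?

0

Union of A, B, C, E, F, H = {1, 2, 3, 4, 5, 6, 7, 8, 9, 10} — that's every certification, so 0 are uncovered.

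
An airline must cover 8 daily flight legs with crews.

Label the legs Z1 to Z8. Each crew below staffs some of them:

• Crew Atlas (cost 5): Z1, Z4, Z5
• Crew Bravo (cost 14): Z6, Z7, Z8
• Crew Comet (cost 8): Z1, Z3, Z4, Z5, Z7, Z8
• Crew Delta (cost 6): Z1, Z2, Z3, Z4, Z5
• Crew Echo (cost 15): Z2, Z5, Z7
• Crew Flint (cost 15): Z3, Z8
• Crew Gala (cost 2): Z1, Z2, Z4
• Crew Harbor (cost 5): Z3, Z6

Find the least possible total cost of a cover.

Comet, Gala, Harbor together cover every leg (Comet ∪ Gala ∪ Harbor = {Z1, Z2, Z3, Z4, Z5, Z6, Z7, Z8}); total cost 8 + 2 + 5 = 15.
No covering selection has total cost below 15.

15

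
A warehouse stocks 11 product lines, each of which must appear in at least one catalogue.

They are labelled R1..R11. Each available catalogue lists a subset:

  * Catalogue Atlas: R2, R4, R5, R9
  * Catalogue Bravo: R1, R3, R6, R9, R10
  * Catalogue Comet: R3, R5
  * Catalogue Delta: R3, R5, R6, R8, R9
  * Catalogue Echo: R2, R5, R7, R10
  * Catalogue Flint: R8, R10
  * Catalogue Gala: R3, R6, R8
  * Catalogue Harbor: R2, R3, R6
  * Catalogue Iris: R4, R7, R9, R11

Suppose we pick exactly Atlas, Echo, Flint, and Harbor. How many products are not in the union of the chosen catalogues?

2

Union of Atlas, Echo, Flint, Harbor = {R2, R3, R4, R5, R6, R7, R8, R9, R10}.
Not covered: R1, R11 — 2 products.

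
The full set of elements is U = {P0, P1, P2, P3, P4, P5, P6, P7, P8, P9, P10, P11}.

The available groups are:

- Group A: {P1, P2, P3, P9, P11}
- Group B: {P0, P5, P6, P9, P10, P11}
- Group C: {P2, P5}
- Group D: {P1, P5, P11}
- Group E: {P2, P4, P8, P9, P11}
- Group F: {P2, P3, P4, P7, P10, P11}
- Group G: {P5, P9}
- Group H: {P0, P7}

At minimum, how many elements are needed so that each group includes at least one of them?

Take T = {P2, P5, P7}. Each listed group contains at least one of these, so T is a hitting set of size 3.
No choice of 2 elements meets every group, so 3 is the minimum.

3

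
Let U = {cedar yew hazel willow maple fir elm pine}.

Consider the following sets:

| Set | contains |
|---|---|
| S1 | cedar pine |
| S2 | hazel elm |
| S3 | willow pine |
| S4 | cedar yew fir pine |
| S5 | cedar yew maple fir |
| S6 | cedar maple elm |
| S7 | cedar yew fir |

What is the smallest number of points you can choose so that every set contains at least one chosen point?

The 3 points {fir, elm, pine} hit every set.
The sets S2, S3, S7 are pairwise disjoint, so any hitting set needs a separate point for each — at least 3. Hence 3 is optimal.

3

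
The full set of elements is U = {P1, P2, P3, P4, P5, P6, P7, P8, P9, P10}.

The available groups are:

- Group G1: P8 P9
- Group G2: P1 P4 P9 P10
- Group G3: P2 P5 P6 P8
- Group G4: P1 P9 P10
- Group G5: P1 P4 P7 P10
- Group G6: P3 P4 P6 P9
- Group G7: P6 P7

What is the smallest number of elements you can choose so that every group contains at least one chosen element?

H = {P1, P6, P8} meets every group (each contains at least one member of H), and |H| = 3.
No choice of 2 elements meets every group, so 3 is the minimum.

3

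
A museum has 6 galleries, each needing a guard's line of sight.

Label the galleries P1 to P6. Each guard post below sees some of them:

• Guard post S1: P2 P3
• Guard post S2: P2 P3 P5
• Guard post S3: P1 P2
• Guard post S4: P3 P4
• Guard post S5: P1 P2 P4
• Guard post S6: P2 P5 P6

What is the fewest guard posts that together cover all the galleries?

3

Take {S3, S4, S6}. Their union is {P1, P2, P3, P4, P5, P6}, which is all 6 galleries.
Only S6 contains P6, so S6 is forced; the remaining 3 galleries need at least 2 more guard posts (each remaining guard post adds at most 2) — so at least 3 guard posts are needed, and 3 is optimal.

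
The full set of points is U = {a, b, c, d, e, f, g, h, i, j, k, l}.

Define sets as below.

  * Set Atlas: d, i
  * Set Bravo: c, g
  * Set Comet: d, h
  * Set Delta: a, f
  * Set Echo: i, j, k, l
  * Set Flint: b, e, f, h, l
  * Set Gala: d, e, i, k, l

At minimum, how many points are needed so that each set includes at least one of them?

4

Take T = {c, d, f, k}. Each listed set contains at least one of these, so T is a hitting set of size 4.
The sets Bravo, Comet, Delta, Echo are pairwise disjoint, so any hitting set needs a separate point for each — at least 4. Hence 4 is optimal.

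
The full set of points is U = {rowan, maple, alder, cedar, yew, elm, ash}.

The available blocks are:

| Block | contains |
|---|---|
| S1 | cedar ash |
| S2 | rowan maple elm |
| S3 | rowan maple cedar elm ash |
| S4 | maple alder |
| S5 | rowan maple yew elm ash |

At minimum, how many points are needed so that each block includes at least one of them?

Take H = {maple, cedar}. Each listed block contains at least one of these, so H is a hitting set of size 2.
The blocks S1, S4 are pairwise disjoint, so any hitting set needs a separate point for each — at least 2. Hence 2 is optimal.

2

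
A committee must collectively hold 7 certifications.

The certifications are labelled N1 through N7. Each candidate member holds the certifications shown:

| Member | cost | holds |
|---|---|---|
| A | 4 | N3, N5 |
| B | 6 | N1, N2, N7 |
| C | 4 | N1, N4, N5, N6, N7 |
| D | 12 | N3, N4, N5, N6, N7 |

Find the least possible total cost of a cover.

14

A, B, C together cover every certification (A ∪ B ∪ C = {N1, N2, N3, N4, N5, N6, N7}); total cost 4 + 6 + 4 = 14.
No covering selection has total cost below 14.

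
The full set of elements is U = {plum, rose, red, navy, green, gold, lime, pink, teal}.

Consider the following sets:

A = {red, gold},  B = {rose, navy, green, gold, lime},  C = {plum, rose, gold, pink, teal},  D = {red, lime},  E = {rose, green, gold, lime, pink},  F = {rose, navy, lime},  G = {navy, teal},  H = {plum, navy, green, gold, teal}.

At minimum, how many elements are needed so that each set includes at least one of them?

3

Take T = {red, navy, gold}. Each listed set contains at least one of these, so T is a hitting set of size 3.
No choice of 2 elements meets every set, so 3 is the minimum.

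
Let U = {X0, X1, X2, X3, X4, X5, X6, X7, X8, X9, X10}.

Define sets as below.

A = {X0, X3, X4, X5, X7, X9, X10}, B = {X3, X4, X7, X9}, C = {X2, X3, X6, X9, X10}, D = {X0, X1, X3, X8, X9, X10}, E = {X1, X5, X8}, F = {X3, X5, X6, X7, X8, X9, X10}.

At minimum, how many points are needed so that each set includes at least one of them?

2

The 2 points {X1, X3} hit every set.
The sets C, E are pairwise disjoint, so any hitting set needs a separate point for each — at least 2. Hence 2 is optimal.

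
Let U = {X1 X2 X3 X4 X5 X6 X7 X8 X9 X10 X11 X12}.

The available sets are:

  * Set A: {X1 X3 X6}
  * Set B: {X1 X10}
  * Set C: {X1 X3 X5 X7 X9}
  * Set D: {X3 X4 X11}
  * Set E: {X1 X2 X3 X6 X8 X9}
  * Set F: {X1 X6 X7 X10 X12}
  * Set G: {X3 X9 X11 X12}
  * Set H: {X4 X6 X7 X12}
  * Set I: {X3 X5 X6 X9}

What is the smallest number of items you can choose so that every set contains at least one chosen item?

3

Take T = {X1, X4, X9}. Each listed set contains at least one of these, so T is a hitting set of size 3.
No choice of 2 items meets every set, so 3 is the minimum.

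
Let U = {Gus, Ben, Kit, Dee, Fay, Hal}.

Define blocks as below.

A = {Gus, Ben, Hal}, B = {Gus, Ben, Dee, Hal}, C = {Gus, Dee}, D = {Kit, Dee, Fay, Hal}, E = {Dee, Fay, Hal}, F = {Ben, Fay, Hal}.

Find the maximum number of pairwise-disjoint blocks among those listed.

2

C, F are pairwise disjoint (C={Gus,Dee}; F={Ben,Fay,Hal}).
Every remaining block overlaps one of these, and no 3 of the listed blocks are pairwise disjoint, so 2 is the maximum.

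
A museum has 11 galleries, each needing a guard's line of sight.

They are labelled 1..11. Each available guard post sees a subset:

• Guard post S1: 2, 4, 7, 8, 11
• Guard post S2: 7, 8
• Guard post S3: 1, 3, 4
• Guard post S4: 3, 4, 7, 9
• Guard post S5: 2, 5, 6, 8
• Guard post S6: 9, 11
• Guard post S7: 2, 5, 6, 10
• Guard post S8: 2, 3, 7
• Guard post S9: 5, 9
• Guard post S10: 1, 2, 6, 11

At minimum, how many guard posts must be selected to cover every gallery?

Take {S1, S3, S6, S7}. Their union is {1, 2, 3, 4, 5, 6, 7, 8, 9, 10, 11}, which is all 11 galleries.
No 3 of the 10 guard posts cover everything (all 120 combinations miss at least one gallery), so 4 is optimal.

4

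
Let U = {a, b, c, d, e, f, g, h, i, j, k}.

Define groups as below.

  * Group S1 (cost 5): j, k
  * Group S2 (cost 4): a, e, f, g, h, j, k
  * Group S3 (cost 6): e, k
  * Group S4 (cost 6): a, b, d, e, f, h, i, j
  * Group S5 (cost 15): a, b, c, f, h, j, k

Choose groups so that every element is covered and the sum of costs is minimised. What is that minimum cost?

S2, S4, S5 together cover every element (S2 ∪ S4 ∪ S5 = {a, b, c, d, e, f, g, h, i, j, k}); total cost 4 + 6 + 15 = 25.
No covering selection has total cost below 25.

25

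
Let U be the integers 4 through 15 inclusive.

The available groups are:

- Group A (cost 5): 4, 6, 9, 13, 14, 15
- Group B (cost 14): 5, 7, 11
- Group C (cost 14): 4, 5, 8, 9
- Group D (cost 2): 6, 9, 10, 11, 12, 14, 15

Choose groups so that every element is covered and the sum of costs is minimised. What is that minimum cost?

35

A, B, C, D together cover every element (A ∪ B ∪ C ∪ D = {4, 5, 6, 7, 8, 9, 10, 11, 12, 13, 14, 15}); total cost 5 + 14 + 14 + 2 = 35.
No covering selection has total cost below 35.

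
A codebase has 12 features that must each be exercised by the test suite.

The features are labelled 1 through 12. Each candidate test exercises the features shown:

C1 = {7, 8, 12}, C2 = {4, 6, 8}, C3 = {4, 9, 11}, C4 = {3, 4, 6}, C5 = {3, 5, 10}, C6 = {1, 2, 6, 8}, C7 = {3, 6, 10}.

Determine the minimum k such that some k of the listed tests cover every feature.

Take {C1, C3, C5, C6}. Their union is {1, 2, 3, 4, 5, 6, 7, 8, 9, 10, 11, 12}, which is all 12 features.
Only C6 contains 1, so C6 is forced; the remaining 8 features need at least 3 more tests (each remaining test adds at most 3) — so at least 4 tests are needed, and 4 is optimal.

4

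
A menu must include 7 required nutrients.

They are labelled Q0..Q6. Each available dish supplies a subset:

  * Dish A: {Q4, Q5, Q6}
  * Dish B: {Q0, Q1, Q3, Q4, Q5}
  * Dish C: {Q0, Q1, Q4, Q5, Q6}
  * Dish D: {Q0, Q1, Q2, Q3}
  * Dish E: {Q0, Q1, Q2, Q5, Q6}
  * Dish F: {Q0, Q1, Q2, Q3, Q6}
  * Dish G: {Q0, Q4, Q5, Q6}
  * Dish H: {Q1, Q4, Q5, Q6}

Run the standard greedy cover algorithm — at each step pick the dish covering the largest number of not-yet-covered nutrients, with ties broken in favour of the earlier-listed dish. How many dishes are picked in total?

2

Greedy: pick B (covers 5 new) → pick E (covers 2 new). Total picks: 2.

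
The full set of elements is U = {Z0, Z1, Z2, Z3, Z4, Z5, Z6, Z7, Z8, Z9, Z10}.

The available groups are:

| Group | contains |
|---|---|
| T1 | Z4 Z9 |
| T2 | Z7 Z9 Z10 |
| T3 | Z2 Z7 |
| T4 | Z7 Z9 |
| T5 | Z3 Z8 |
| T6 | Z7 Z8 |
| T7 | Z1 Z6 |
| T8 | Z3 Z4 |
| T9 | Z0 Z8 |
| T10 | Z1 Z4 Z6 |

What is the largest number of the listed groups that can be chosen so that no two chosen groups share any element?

T2, T7, T8, T9 are pairwise disjoint (T2={Z7,Z9,Z10}; T7={Z1,Z6}; T8={Z3,Z4}; T9={Z0,Z8}).
Every remaining group overlaps one of these, and no 5 of the listed groups are pairwise disjoint, so 4 is the maximum.

4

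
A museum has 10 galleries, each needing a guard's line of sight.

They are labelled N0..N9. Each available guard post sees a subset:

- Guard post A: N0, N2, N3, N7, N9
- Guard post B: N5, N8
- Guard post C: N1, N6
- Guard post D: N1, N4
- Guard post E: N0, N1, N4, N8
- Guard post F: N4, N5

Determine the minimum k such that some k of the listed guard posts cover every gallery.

4

Take {A, C, E, F}. Their union is {N0, N1, N2, N3, N4, N5, N6, N7, N8, N9}, which is all 10 galleries.
No 3 of the 6 guard posts cover everything (all 20 combinations miss at least one gallery), so 4 is optimal.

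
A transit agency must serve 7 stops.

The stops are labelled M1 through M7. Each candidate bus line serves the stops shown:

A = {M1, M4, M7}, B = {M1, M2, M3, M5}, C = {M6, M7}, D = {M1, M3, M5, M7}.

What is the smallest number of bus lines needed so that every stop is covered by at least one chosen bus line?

Take {A, B, C}. Their union is {M1, M2, M3, M4, M5, M6, M7}, which is all 7 stops.
Only B contains M2, so B is forced; the remaining 3 stops need at least 2 more bus lines (each remaining bus line adds at most 2) — so at least 3 bus lines are needed, and 3 is optimal.

3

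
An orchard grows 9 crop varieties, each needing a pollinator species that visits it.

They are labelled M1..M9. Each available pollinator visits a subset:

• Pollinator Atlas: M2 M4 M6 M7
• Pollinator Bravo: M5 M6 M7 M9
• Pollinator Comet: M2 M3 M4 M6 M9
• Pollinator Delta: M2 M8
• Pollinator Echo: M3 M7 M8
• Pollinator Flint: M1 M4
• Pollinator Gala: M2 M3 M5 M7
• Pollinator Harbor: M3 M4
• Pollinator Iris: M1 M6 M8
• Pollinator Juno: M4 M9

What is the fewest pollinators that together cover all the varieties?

Gala and Iris and Juno together: Gala ∪ Iris ∪ Juno = {M1, M2, M3, M4, M5, M6, M7, M8, M9} — every variety is covered.
No 2 of the 10 pollinators cover everything (all 45 combinations miss at least one variety), so 3 is optimal.

3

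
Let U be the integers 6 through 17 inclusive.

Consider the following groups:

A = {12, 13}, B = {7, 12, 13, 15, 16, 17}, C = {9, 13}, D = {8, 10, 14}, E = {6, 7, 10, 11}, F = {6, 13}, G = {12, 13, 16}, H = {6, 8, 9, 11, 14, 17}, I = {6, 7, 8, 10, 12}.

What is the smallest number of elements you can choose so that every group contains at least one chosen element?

3

Take T = {9, 10, 13}. Each listed group contains at least one of these, so T is a hitting set of size 3.
No choice of 2 elements meets every group, so 3 is the minimum.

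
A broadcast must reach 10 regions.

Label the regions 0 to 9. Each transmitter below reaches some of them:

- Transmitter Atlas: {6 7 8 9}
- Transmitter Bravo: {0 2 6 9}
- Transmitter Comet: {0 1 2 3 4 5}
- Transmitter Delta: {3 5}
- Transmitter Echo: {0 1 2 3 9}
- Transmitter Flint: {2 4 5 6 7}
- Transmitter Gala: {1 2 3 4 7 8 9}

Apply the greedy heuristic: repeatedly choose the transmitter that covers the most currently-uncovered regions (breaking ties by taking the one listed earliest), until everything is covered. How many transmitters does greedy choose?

Greedy: pick Gala (covers 7 new) → pick Bravo (covers 2 new) → pick Comet (covers 1 new). Total picks: 3.
(The true minimum cover uses only 2 transmitters, so greedy is not optimal here.)

3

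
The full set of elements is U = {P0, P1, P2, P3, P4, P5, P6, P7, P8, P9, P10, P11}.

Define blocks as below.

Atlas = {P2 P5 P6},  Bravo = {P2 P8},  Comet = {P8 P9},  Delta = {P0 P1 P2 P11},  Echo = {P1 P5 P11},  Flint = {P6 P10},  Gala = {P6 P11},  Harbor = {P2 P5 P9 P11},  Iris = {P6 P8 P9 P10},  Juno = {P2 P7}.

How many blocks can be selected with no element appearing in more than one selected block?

4

Comet, Echo, Flint, Juno are pairwise disjoint (Comet={P8,P9}; Echo={P1,P5,P11}; Flint={P6,P10}; Juno={P2,P7}).
Every remaining block overlaps one of these, and no 5 of the listed blocks are pairwise disjoint, so 4 is the maximum.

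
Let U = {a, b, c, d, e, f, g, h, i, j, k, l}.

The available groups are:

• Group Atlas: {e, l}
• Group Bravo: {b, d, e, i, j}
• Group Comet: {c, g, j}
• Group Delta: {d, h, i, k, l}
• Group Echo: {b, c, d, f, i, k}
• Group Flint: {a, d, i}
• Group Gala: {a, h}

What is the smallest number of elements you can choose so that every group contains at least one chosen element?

T = {a, c, d, l} meets every group (each contains at least one member of T), and |T| = 4.
No choice of 3 elements meets every group, so 4 is the minimum.

4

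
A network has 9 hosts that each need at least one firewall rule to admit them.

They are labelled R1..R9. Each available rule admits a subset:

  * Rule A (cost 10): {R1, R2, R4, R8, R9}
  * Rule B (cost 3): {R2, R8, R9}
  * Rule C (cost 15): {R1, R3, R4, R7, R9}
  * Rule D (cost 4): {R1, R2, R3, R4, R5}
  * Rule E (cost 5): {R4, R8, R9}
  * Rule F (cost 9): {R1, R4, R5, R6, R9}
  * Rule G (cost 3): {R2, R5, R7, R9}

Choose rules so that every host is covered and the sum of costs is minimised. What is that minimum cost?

19

B, D, F, G together cover every host (B ∪ D ∪ F ∪ G = {R1, R2, R3, R4, R5, R6, R7, R8, R9}); total cost 3 + 4 + 9 + 3 = 19.
No covering selection has total cost below 19.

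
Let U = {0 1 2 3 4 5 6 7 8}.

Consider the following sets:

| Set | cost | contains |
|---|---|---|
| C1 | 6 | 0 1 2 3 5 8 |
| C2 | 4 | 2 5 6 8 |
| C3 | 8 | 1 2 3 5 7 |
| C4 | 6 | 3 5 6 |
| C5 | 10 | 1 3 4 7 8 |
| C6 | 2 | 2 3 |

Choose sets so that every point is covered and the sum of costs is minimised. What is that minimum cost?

20

C1, C2, C5 together cover every point (C1 ∪ C2 ∪ C5 = {0, 1, 2, 3, 4, 5, 6, 7, 8}); total cost 6 + 4 + 10 = 20.
No covering selection has total cost below 20.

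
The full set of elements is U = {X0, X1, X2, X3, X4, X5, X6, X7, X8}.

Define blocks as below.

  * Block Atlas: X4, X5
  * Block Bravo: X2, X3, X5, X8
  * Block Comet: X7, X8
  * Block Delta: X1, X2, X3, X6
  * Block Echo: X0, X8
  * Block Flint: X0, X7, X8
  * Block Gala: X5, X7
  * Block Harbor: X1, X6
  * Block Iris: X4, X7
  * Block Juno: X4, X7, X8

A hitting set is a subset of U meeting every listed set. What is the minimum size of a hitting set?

Take H = {X0, X1, X5, X7}. Each listed block contains at least one of these, so H is a hitting set of size 4.
No choice of 3 elements meets every block, so 4 is the minimum.

4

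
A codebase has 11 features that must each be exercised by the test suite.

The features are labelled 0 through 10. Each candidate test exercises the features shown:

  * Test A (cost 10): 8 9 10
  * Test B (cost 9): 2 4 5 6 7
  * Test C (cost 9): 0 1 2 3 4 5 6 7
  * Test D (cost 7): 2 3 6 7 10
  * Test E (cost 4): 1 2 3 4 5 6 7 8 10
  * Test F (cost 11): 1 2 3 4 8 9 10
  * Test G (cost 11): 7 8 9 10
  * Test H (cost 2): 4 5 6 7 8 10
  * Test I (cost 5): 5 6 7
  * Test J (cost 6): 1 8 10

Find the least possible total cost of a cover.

A, C together cover every feature (A ∪ C = {0, 1, 2, 3, 4, 5, 6, 7, 8, 9, 10}); total cost 10 + 9 = 19.
The greedy pick H, E, C, A costs 25; no covering selection beats 19.

19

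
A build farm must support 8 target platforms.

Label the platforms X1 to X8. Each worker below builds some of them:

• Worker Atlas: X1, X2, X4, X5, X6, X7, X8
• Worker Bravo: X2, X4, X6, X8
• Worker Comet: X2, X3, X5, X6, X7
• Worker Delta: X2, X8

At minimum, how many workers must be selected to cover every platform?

2

Atlas and Comet together: Atlas ∪ Comet = {X1, X2, X3, X4, X5, X6, X7, X8} — every platform is covered.
No single worker has all 8 platforms (the largest, Atlas, has 7), so 2 is optimal.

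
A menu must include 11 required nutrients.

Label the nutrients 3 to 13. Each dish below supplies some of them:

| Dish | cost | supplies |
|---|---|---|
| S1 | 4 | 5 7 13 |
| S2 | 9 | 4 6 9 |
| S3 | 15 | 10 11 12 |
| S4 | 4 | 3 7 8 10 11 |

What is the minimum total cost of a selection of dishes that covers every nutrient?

32

S1, S2, S3, S4 together cover every nutrient (S1 ∪ S2 ∪ S3 ∪ S4 = {3, 4, 5, 6, 7, 8, 9, 10, 11, 12, 13}); total cost 4 + 9 + 15 + 4 = 32.
No covering selection has total cost below 32.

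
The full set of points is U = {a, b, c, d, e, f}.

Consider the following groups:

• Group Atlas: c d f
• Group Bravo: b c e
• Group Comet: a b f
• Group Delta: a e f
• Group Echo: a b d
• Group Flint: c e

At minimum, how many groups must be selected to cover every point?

3

Take {Bravo, Delta, Echo}. Their union is {a, b, c, d, e, f}, which is all 6 points.
No 2 of the 6 groups cover everything (all 15 combinations miss at least one point), so 3 is optimal.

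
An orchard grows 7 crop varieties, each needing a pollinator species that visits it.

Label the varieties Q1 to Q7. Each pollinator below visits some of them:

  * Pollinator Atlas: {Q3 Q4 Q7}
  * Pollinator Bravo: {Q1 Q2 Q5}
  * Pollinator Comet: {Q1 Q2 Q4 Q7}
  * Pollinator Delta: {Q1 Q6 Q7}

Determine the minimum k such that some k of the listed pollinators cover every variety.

Take {Atlas, Bravo, Delta}. Their union is {Q1, Q2, Q3, Q4, Q5, Q6, Q7}, which is all 7 varieties.
Only Atlas contains Q3, so Atlas is forced; the remaining 4 varieties need at least 2 more pollinators (each remaining pollinator adds at most 3) — so at least 3 pollinators are needed, and 3 is optimal.

3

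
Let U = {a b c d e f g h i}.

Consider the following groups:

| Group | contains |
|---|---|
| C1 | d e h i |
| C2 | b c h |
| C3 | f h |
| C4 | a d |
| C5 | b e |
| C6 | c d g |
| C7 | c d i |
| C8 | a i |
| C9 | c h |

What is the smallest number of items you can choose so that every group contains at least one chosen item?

4

T = {d, e, h, i} meets every group (each contains at least one member of T), and |T| = 4.
The groups C3, C5, C6, C8 are pairwise disjoint, so any hitting set needs a separate item for each — at least 4. Hence 4 is optimal.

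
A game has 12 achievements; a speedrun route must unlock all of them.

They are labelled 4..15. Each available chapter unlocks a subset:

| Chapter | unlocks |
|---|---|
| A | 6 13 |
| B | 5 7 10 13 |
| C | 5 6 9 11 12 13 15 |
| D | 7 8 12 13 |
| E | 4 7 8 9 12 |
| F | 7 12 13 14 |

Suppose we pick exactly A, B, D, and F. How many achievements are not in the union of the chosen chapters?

Union of A, B, D, F = {5, 6, 7, 8, 10, 12, 13, 14}.
Not covered: 4, 9, 11, 15 — 4 achievements.

4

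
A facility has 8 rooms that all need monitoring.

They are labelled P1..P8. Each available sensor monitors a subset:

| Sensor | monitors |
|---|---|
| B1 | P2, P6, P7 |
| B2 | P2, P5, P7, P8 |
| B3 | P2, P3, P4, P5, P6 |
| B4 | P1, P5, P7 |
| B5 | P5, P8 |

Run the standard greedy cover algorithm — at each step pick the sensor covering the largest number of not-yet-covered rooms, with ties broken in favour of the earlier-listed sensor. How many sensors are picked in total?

Greedy: pick B3 (covers 5 new) → pick B2 (covers 2 new) → pick B4 (covers 1 new). Total picks: 3.

3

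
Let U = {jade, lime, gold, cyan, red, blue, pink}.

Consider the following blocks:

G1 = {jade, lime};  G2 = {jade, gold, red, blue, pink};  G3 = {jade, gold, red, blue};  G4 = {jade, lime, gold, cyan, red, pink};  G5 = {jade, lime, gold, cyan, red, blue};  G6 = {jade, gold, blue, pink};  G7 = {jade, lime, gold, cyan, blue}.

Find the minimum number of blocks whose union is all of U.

2

G2 and G5 together: G2 ∪ G5 = {jade, lime, gold, cyan, red, blue, pink} — every point is covered.
No single block has all 7 points (the largest, G4, has 6), so 2 is optimal.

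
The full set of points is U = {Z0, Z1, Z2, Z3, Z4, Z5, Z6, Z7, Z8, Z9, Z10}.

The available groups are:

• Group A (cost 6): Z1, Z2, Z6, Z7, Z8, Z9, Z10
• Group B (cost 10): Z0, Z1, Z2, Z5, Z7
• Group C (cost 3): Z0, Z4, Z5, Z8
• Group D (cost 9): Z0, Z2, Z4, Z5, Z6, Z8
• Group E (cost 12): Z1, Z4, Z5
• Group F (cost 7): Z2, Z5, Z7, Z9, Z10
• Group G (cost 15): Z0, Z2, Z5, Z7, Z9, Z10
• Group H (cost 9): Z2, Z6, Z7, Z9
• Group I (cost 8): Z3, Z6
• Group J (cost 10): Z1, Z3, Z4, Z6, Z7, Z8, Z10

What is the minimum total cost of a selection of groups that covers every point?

17

A, C, I together cover every point (A ∪ C ∪ I = {Z0, Z1, Z2, Z3, Z4, Z5, Z6, Z7, Z8, Z9, Z10}); total cost 6 + 3 + 8 = 17.
No covering selection has total cost below 17.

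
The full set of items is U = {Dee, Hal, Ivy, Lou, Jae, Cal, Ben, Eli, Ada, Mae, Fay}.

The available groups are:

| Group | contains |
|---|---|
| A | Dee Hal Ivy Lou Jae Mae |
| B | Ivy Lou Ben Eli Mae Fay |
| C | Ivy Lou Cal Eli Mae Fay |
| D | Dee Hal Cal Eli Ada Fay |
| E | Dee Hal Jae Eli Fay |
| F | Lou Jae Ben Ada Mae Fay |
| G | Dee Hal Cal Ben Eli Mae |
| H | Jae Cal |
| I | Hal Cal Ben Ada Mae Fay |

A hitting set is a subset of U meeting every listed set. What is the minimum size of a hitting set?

The 3 items {Dee, Cal, Mae} hit every group.
No choice of 2 items meets every group, so 3 is the minimum.

3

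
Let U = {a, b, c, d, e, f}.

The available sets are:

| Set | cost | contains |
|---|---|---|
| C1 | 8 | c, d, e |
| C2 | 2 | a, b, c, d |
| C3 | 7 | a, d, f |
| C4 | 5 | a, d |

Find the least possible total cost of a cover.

C1, C2, C3 together cover every point (C1 ∪ C2 ∪ C3 = {a, b, c, d, e, f}); total cost 8 + 2 + 7 = 17.
No covering selection has total cost below 17.

17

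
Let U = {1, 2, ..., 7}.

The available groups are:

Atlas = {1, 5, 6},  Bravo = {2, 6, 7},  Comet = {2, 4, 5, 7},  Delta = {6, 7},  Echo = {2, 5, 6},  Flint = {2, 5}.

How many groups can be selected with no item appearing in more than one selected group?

Delta, Flint are pairwise disjoint (Delta={6,7}; Flint={2,5}).
Every remaining group overlaps one of these, and no 3 of the listed groups are pairwise disjoint, so 2 is the maximum.

2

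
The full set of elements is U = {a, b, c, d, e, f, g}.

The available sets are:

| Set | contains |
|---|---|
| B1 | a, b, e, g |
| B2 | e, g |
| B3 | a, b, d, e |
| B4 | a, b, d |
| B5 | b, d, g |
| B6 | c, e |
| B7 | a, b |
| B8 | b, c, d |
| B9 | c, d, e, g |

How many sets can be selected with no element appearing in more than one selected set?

2

B4, B6 are pairwise disjoint (B4={a,b,d}; B6={c,e}).
Every remaining set overlaps one of these, and no 3 of the listed sets are pairwise disjoint, so 2 is the maximum.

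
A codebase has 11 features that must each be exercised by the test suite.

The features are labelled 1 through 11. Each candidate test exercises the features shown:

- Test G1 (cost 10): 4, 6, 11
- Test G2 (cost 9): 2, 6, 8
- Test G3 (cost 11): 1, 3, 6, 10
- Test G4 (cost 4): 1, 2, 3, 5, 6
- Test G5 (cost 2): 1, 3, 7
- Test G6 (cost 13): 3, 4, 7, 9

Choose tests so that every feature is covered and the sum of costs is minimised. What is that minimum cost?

47

G1, G2, G3, G4, G6 together cover every feature (G1 ∪ G2 ∪ G3 ∪ G4 ∪ G6 = {1, 2, 3, 4, 5, 6, 7, 8, 9, 10, 11}); total cost 10 + 9 + 11 + 4 + 13 = 47.
The greedy pick G5, G4, G1, G2, G3, G6 costs 49; no covering selection beats 47.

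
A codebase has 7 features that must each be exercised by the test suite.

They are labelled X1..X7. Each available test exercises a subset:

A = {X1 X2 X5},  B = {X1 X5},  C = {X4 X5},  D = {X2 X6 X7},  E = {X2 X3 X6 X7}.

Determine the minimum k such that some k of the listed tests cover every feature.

3

B and C and E together: B ∪ C ∪ E = {X1, X2, X3, X4, X5, X6, X7} — every feature is covered.
Only E contains X3, so E is forced; the remaining 3 features need at least 2 more tests (each remaining test adds at most 2) — so at least 3 tests are needed, and 3 is optimal.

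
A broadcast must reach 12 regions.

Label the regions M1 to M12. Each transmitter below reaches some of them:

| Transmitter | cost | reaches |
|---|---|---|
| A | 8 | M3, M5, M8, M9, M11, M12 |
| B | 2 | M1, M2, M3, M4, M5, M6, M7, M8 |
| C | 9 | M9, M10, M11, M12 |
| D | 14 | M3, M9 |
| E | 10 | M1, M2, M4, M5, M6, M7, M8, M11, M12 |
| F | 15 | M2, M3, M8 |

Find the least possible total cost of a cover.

B, C together cover every region (B ∪ C = {M1, M2, M3, M4, M5, M6, M7, M8, M9, M10, M11, M12}); total cost 2 + 9 = 11.
No covering selection has total cost below 11.

11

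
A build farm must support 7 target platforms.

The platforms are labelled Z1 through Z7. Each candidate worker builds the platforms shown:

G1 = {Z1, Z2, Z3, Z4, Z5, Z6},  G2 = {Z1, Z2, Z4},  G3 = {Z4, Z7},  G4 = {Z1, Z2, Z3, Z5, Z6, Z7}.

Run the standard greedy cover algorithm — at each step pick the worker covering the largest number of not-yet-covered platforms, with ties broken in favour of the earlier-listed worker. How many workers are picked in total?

Greedy: pick G1 (covers 6 new) → pick G3 (covers 1 new). Total picks: 2.

2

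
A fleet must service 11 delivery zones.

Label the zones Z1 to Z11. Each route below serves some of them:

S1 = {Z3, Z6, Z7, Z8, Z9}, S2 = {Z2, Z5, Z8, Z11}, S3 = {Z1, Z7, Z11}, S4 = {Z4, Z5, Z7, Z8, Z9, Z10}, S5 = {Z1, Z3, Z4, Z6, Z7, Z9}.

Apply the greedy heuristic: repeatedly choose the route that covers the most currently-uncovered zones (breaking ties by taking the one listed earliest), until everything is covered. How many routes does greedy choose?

Greedy: pick S4 (covers 6 new) → pick S5 (covers 3 new) → pick S2 (covers 2 new). Total picks: 3.

3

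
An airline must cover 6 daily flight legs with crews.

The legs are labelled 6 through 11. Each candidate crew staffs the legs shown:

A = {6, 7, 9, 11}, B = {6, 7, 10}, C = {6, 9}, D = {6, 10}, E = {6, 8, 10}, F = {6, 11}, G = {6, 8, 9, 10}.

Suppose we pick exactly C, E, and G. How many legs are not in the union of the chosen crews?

2

Union of C, E, G = {6, 8, 9, 10}.
Not covered: 7, 11 — 2 legs.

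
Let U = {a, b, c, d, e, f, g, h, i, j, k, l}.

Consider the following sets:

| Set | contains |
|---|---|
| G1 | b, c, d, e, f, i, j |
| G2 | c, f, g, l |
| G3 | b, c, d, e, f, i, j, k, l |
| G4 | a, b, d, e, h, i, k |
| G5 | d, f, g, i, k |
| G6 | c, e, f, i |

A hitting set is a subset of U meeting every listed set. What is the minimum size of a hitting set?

2

T = {e, f} meets every set (each contains at least one member of T), and |T| = 2.
The sets G2, G4 are pairwise disjoint, so any hitting set needs a separate item for each — at least 2. Hence 2 is optimal.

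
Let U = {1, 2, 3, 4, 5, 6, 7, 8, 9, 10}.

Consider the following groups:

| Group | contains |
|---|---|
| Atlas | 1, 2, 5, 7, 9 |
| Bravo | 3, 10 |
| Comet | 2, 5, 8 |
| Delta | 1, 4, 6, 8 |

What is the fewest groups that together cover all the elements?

3

Take {Atlas, Bravo, Delta}. Their union is {1, 2, 3, 4, 5, 6, 7, 8, 9, 10}, which is all 10 elements.
Only Bravo contains 3, so Bravo is forced; the remaining 8 elements need at least 2 more groups (each remaining group adds at most 5) — so at least 3 groups are needed, and 3 is optimal.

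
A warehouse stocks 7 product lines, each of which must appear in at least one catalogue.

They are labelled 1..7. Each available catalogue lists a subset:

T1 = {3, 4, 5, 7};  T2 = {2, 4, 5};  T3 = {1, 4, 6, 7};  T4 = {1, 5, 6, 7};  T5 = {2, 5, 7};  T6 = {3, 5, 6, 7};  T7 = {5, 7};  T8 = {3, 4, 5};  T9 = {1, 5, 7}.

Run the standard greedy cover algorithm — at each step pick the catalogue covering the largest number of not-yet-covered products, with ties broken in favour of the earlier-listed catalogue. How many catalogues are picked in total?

Greedy: pick T1 (covers 4 new) → pick T3 (covers 2 new) → pick T2 (covers 1 new). Total picks: 3.

3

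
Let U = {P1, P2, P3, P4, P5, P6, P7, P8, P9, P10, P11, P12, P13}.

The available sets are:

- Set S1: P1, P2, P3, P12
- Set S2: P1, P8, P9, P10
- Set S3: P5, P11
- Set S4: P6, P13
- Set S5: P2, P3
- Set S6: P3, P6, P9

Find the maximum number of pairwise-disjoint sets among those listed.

4

S2, S3, S4, S5 are pairwise disjoint (S2={P1,P8,P9,P10}; S3={P5,P11}; S4={P6,P13}; S5={P2,P3}).
Every remaining set overlaps one of these, and no 5 of the listed sets are pairwise disjoint, so 4 is the maximum.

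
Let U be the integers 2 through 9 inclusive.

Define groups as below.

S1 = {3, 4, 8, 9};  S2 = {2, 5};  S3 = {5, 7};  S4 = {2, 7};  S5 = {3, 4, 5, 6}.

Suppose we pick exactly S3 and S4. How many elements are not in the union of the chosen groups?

Union of S3, S4 = {2, 5, 7}.
Not covered: 3, 4, 6, 8, 9 — 5 elements.

5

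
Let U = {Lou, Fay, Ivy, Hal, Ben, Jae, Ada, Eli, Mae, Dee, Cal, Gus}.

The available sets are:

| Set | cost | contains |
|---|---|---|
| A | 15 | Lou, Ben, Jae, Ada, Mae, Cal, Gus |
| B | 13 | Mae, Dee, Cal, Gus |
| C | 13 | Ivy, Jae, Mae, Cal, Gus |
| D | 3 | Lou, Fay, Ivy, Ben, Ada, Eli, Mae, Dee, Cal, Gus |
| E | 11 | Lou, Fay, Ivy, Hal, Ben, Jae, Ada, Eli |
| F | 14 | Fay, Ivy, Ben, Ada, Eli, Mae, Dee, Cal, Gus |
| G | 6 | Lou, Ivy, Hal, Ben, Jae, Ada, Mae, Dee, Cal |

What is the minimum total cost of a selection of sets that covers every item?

9

D, G together cover every item (D ∪ G = {Lou, Fay, Ivy, Hal, Ben, Jae, Ada, Eli, Mae, Dee, Cal, Gus}); total cost 3 + 6 = 9.
No covering selection has total cost below 9.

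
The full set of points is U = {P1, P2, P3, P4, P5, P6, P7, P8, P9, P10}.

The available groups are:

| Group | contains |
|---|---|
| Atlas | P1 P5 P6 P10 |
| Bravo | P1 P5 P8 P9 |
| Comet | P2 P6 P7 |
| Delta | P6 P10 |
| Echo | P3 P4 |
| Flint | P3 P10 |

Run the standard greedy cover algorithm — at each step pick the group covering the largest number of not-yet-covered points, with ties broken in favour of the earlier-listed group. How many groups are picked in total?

4

Greedy: pick Atlas (covers 4 new) → pick Bravo (covers 2 new) → pick Comet (covers 2 new) → pick Echo (covers 2 new). Total picks: 4.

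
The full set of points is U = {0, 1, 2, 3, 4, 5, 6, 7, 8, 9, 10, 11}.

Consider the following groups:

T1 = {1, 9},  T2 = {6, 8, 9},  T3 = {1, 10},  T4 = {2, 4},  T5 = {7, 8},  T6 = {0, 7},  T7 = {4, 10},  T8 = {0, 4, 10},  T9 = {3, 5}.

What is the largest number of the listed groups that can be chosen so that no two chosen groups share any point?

5

T2, T3, T4, T6, T9 are pairwise disjoint (T2={6,8,9}; T3={1,10}; T4={2,4}; T6={0,7}; T9={3,5}).
Every remaining group overlaps one of these, and no 6 of the listed groups are pairwise disjoint, so 5 is the maximum.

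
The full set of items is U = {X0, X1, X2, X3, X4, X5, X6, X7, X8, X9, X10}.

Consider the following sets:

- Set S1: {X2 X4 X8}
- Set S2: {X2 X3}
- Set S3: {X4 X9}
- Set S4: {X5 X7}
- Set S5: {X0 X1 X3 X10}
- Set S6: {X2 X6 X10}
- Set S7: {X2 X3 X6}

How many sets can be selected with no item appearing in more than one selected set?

S2, S3, S4 are pairwise disjoint (S2={X2,X3}; S3={X4,X9}; S4={X5,X7}).
Every remaining set overlaps one of these, and no 4 of the listed sets are pairwise disjoint, so 3 is the maximum.

3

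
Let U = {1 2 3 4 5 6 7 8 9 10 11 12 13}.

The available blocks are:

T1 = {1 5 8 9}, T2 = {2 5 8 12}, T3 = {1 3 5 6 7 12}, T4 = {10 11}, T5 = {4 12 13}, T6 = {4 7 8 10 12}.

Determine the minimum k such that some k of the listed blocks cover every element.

T1, T2, T3, T4, and T5 cover everything between them: the union {1, 2, 3, 4, 5, 6, 7, 8, 9, 10, 11, 12, 13} is all of U.
No 4 of the 6 blocks cover everything (all 15 combinations miss at least one element), so 5 is optimal.

5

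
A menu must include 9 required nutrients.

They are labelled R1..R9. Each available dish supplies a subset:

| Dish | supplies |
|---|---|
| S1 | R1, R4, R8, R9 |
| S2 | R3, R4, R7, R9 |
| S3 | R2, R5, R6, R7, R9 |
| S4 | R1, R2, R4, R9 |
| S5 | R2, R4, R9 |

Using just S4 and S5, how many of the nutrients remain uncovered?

5

Union of S4, S5 = {R1, R2, R4, R9}.
Not covered: R3, R5, R6, R7, R8 — 5 nutrients.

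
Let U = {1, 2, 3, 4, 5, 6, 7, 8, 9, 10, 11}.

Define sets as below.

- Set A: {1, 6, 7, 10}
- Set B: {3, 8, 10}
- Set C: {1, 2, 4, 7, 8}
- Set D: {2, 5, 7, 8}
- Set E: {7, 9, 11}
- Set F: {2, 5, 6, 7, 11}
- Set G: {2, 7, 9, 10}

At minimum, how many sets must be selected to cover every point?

Take {B, C, F, G}. Their union is {1, 2, 3, 4, 5, 6, 7, 8, 9, 10, 11}, which is all 11 points.
No 3 of the 7 sets cover everything (all 35 combinations miss at least one point), so 4 is optimal.

4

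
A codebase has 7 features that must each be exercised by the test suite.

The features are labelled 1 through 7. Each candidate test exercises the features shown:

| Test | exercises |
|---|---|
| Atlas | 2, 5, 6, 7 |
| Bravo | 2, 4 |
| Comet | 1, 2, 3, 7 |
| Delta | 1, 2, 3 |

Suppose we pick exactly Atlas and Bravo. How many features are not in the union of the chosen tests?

Union of Atlas, Bravo = {2, 4, 5, 6, 7}.
Not covered: 1, 3 — 2 features.

2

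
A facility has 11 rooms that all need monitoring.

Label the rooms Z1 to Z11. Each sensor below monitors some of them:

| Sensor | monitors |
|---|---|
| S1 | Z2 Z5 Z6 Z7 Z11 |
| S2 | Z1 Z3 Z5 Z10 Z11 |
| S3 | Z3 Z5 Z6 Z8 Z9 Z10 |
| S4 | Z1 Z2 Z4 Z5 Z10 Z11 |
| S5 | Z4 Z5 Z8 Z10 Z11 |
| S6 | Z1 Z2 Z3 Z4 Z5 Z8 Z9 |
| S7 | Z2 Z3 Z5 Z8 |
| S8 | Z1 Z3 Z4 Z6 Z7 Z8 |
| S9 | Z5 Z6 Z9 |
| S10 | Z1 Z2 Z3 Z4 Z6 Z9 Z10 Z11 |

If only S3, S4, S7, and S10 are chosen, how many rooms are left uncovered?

1

Union of S3, S4, S7, S10 = {Z1, Z2, Z3, Z4, Z5, Z6, Z8, Z9, Z10, Z11}.
Not covered: Z7 — 1 room.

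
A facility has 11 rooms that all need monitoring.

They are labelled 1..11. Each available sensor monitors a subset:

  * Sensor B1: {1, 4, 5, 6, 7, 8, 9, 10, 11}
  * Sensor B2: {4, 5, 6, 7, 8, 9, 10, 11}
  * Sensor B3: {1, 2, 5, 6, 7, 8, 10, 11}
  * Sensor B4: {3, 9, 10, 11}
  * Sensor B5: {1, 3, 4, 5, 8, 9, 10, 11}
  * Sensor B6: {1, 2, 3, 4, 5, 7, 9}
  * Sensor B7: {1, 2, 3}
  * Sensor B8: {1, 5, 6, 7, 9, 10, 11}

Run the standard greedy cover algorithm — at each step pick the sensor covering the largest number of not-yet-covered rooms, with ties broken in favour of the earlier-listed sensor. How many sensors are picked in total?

2

Greedy: pick B1 (covers 9 new) → pick B6 (covers 2 new). Total picks: 2.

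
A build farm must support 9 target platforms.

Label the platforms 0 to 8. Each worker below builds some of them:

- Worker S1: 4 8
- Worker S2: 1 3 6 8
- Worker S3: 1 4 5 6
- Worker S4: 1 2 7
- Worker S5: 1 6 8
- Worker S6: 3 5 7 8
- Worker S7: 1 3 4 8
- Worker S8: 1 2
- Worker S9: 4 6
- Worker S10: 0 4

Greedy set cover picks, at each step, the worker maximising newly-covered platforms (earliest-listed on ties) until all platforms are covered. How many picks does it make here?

Greedy: pick S2 (covers 4 new) → pick S3 (covers 2 new) → pick S4 (covers 2 new) → pick S10 (covers 1 new). Total picks: 4.

4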